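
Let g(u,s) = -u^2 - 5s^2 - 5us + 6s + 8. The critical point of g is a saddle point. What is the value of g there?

∂g/∂u = -2u - 5s = 0 and ∂g/∂s = -5u - 10s + 6 = 0, so (u, s) = (6, -12/5).
The Hessian has g_{uu} = -2, g_{ss} = -10, g_{us} = -5, giving D = -5 < 0, so the point is a saddle point.
g(6, -12/5) = 4/5.

4/5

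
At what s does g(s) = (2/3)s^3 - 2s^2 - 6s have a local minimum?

3

Critical points: g'(s) = 2s^2 - 4s - 6 vanishes at s = -1, 3.
Second-derivative test with g''(s) = 4s - 4: g''(-1) = -8 < 0 ⇒ local maximum; g''(3) = 8 > 0 ⇒ local minimum.
The local minimum is g(3) = -18.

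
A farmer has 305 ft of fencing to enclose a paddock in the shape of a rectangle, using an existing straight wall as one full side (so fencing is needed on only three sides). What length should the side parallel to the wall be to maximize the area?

305/2

Let the sides perpendicular to the wall have length x and the parallel side y, so 2x + y = 305 and the area is A = xy = x(305 − 2x).
A'(x) = 305 − 4x = 0 gives x = 305/4, and A''(x) = −4 < 0 confirms a maximum.
Then y = 305 − 2·305/4 = 305/2 and A = 93025/8.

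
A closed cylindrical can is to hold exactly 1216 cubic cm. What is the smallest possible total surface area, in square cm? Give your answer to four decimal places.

630.6721

With radius r and height h, πr²h = 1216 so h = 1216/(πr²), and S(r) = 2πr² + 2πrh = 2πr² + 2·1216/r.
S'(r) = 4πr − 2·1216/r² = 0 ⇒ r³ = 1216/(2π), so r ≈ 5.7843 and h = 2r ≈ 11.5686.
S''(r) = 4π + 4·1216/r³ > 0, so this is the minimum; S ≈ 630.6721.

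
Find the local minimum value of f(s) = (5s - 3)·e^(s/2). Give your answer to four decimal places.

-4.9659

f'(s) = 5·e^(s/2) + (5s - 3)·(1/2)·e^(s/2) = ((5/2)s + 7/2)·e^(s/2). Since e^(s/2) > 0, the only critical point is s = -7/5.
f''(-7/5) has the same sign as 5/2 > 0, so this is a local minimum.
f(-7/5) = (-10)·e^(-7/10) ≈ -4.9659.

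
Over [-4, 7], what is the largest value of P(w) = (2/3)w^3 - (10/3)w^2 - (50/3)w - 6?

764/81

Differentiating, P'(w) = 2w^2 - (20/3)w - 50/3; which vanishes at w = -5/3 and w = 5.
Evaluating at the critical points and endpoints: P(-4) = -106/3,  P(-5/3) = 764/81,  P(5) = -268/3,  P(7) = -172/3.
The maximum over the interval is 764/81, attained at w = -5/3.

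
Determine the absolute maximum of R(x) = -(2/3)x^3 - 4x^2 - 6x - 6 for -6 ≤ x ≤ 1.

30

Differentiating, R'(x) = -2x^2 - 8x - 6; which vanishes at x = -3 and x = -1.
Candidates: R(-6) = 30, R(-3) = -6, R(-1) = -10/3, R(1) = -50/3.
So the maximum is R(-6) = 30.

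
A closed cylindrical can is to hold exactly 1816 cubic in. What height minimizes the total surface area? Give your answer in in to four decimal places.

13.2234

With radius r and height h, πr²h = 1816 so h = 1816/(πr²), and S(r) = 2πr² + 2πrh = 2πr² + 2·1816/r.
S'(r) = 4πr − 2·1816/r² = 0 ⇒ r³ = 1816/(2π), so r ≈ 6.6117 and h = 2r ≈ 13.2234.
S''(r) = 4π + 4·1816/r³ > 0, so this is the minimum; S ≈ 823.9960.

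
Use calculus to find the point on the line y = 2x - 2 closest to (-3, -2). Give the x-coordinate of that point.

Minimize D(x)^2 = (x + 3)^2 + (2x)^2.
d/dx[D^2] = 2(x + 3) + 2·2·(2x) = 0 ⇒ x = -3/5.
Then y = -16/5 and the distance is √(36/5) ≈ 2.6833.

-3/5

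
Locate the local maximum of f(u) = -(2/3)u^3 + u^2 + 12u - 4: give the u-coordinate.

3

f'(u) = -2u^2 + 2u + 12 = 0 at u = -2, 3.
Since f''(u) = -4u + 2, we get f''(-2) = 10 > 0 ⇒ local minimum; f''(3) = -10 < 0 ⇒ local maximum.
So the local maximum value is f(3) = 23.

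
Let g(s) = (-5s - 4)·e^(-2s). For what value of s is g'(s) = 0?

-3/10

By the product rule, g'(s) = (10s + 3)·e^(-2s). Since e^(-2s) > 0, the only critical point is s = -3/10.
g''(-3/10) has the same sign as 10 > 0, so this is a local minimum.
g(-3/10) = (-5/2)·e^(3/5) ≈ -4.5553.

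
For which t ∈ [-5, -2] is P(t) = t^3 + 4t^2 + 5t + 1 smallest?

-5

P'(t) = 3t^2 + 8t + 5, which has no zeros in [-5, -2].
Compare values at every candidate in [-5, -2]: P(-5) = -49, P(-2) = -1.
So the minimum is P(-5) = -49.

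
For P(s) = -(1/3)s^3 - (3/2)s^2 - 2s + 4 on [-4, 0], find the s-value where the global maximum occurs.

-4

P'(s) = -s^2 - 3s - 2, which vanishes at s = -2 and s = -1.
Compare values at every candidate in [-4, 0]: P(-4) = 28/3, P(-2) = 14/3, P(-1) = 29/6, P(0) = 4.
Hence the absolute maximum is 28/3 at s = -4.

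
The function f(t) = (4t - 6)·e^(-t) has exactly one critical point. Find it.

5/2

f'(t) = 4·e^(-t) + (4t - 6)·(-1)·e^(-t) = (-4t + 10)·e^(-t). Since e^(-t) > 0, the only critical point is t = 5/2.
f''(5/2) has the same sign as -4 < 0, so this is a local maximum.
f(5/2) = (4)·e^(-5/2) ≈ 0.3283.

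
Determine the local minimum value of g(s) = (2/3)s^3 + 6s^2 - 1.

-1

g'(s) = 2s^2 + 12s = 0 at s = -6, 0.
Since g''(s) = 4s + 12, we get g''(-6) = -12 < 0 ⇒ local maximum; g''(0) = 12 > 0 ⇒ local minimum.
The local minimum is g(0) = -1.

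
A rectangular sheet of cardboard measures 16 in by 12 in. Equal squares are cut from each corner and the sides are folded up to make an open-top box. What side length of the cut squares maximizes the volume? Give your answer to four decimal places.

With cut size x, the volume is V(x) = x(16 − 2x)(12 − 2x) for 0 < x < 6.
V'(x) = 12x^2 − 112x + 192. Setting V'(x) = 0 gives x ≈ 2.2630 (the root in (0, 6)).
V''(x) = 24x − 112 is negative there, so this is the maximum; V ≈ 194.0674.

2.2630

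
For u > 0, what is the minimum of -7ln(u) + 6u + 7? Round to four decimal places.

12.9209

h'(u) = -7/u + 6 = 0 gives u = 7/6.
h''(u) = 7/u², which is positive for u > 0, so this is a local minimum.
h(7/6) = -7·ln(7/6) + 7 + 7 ≈ 12.9209.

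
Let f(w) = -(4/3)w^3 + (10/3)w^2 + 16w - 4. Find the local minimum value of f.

-1316/81

f'(w) = -4w^2 + (20/3)w + 16 = 0 at w = -4/3, 3.
Second-derivative test with f''(w) = -8w + 20/3: f''(-4/3) = 52/3 > 0 ⇒ local minimum; f''(3) = -52/3 < 0 ⇒ local maximum.
Thus f has its local minimum at w = -4/3, with value -1316/81.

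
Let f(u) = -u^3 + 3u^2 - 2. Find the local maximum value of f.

f'(u) = -3u^2 + 6u. Setting f'(u) = 0 gives u ∈ {0, 2}.
Second-derivative test with f''(u) = -6u + 6: f''(0) = 6 > 0 ⇒ local minimum; f''(2) = -6 < 0 ⇒ local maximum.
The local maximum is f(2) = 2.

2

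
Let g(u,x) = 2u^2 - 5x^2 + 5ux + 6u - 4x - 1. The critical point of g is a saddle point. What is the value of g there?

-93/65

∂g/∂u = 4u + 5x + 6 = 0 and ∂g/∂x = 5u - 10x - 4 = 0, so (u, x) = (-8/13, -46/65).
The Hessian has g_{uu} = 4, g_{xx} = -10, g_{ux} = 5, giving D = -65 < 0, so the point is a saddle point.
g(-8/13, -46/65) = -93/65.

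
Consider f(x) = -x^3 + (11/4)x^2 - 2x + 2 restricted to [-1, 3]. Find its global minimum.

f'(x) = -3x^2 + (11/2)x - 2, which vanishes at x = 1/2 and x = 4/3.
Candidates: f(-1) = 31/4, f(1/2) = 25/16, f(4/3) = 50/27, f(3) = -25/4.
The minimum over the interval is -25/4, attained at x = 3.

-25/4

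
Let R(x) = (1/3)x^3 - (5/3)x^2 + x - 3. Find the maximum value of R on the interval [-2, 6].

Differentiating, R'(x) = x^2 - (10/3)x + 1; which vanishes at x = 1/3 and x = 3.
Candidates: R(-2) = -43/3; R(1/3) = -230/81; R(3) = -6; R(6) = 15.
Hence the absolute maximum is 15 at x = 6.

15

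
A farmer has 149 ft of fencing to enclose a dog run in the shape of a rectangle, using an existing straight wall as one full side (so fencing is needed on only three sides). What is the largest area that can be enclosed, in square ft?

22201/8

Let the sides perpendicular to the wall have length x and the parallel side y, so 2x + y = 149 and the area is A = xy = x(149 − 2x).
A'(x) = 149 − 4x = 0 gives x = 149/4, and A''(x) = −4 < 0 confirms a maximum.
Then y = 149 − 2·149/4 = 149/2 and A = 22201/8.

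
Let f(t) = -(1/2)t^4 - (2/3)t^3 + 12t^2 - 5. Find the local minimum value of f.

-5

f'(t) = -2t^3 - 2t^2 + 24t. Setting f'(t) = 0 gives t ∈ {-4, 0, 3}.
Since f''(t) = -6t^2 - 4t + 24, we get f''(-4) = -56 < 0 ⇒ local maximum; f''(0) = 24 > 0 ⇒ local minimum; f''(3) = -42 < 0 ⇒ local maximum.
The local minimum is f(0) = -5.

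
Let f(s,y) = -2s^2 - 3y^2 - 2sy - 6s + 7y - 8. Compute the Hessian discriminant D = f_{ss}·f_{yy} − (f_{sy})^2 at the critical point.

20

∂f/∂s = -4s - 2y - 6 = 0 and ∂f/∂y = -2s - 6y + 7 = 0, so (s, y) = (-5/2, 2).
The Hessian has f_{ss} = -4, f_{yy} = -6, f_{sy} = -2, giving D = 20 > 0 with f_{ss} < 0, so the point is a local maximum.
D = (-4)·(-6) − (-2)^2 = 20.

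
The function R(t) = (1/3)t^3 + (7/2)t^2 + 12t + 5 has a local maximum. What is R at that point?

R'(t) = t^2 + 7t + 12. Setting R'(t) = 0 gives t ∈ {-4, -3}.
Since R''(t) = 2t + 7, we get R''(-4) = -1 < 0 ⇒ local maximum; R''(-3) = 1 > 0 ⇒ local minimum.
Thus R has its local maximum at t = -4, with value -25/3.

-25/3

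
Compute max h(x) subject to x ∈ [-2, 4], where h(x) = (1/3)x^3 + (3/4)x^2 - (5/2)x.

70/3

Differentiating, h'(x) = x^2 + (3/2)x - 5/2; whose only zero in [-2, 4] is x = 1.
Evaluating at the critical points and endpoints: h(-2) = 16/3,  h(1) = -17/12,  h(4) = 70/3.
The maximum over the interval is 70/3, attained at x = 4.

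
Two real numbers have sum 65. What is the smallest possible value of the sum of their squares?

4225/2

With a + b = 65, a^2 + b^2 = a^2 + (65 − a)^2.
The derivative 2a − 2(65 − a) = 4a − 130 vanishes at a = 65/2; second derivative 4 > 0, a minimum.
The minimum is 2·(65/2)^2 = 4225/2.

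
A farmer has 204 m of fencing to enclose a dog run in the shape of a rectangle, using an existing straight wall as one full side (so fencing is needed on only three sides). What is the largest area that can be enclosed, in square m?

5202

Let the sides perpendicular to the wall have length x and the parallel side y, so 2x + y = 204 and the area is A = xy = x(204 − 2x).
A'(x) = 204 − 4x = 0 gives x = 51, and A''(x) = −4 < 0 confirms a maximum.
Then y = 204 − 2·51 = 102 and A = 5202.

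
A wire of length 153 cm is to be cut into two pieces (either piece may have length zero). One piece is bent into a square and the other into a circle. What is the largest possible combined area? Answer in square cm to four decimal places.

Let x be the length used for the square. Square side x/4; circle radius (153−x)/(2π).
A(x) = (x/4)² + π·((153−x)/(2π))² = x²/16 + (153−x)²/(4π) for 0 ≤ x ≤ 153. A'(x) = x/8 − (153−x)/(2π) = 0 gives x = 4·153/(π+4) ≈ 85.6952.
A'' > 0, so the interior critical point is a minimum; the maximum is at an endpoint. A(0) = 1862.8290 and A(153) = 1463.0625, so the largest area is 1862.8290.

1862.8290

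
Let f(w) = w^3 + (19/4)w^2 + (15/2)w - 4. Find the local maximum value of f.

f'(w) = 3w^2 + (19/2)w + 15/2 = 0 at w = -5/3, -3/2.
f''(w) = 6w + 19/2. f''(-5/3) = -1/2 < 0 ⇒ local maximum; f''(-3/2) = 1/2 > 0 ⇒ local minimum.
So the local maximum value is f(-5/3) = -857/108.

-857/108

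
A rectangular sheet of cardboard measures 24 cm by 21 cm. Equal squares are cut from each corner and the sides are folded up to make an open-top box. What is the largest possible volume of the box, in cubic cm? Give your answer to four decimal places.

835.3406

With cut size x, the volume is V(x) = x(24 − 2x)(21 − 2x) for 0 < x < 10.5.
V'(x) = 12x^2 − 180x + 504. Setting V'(x) = 0 gives x ≈ 3.7251 (the root in (0, 10.5)).
V''(x) = 24x − 180 is negative there, so this is the maximum; V ≈ 835.3406.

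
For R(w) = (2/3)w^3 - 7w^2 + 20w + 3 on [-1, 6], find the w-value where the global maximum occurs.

The derivative is 2w^2 - 14w + 20, which vanishes at w = 2 and w = 5.
Candidates: R(-1) = -74/3, R(2) = 61/3, R(5) = 34/3, R(6) = 15.
So the maximum is R(2) = 61/3.

2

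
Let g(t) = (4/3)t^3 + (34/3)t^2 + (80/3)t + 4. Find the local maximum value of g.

-20/3

g'(t) = 4t^2 + (68/3)t + 80/3. Setting g'(t) = 0 gives t ∈ {-4, -5/3}.
g''(t) = 8t + 68/3. g''(-4) = -28/3 < 0 ⇒ local maximum; g''(-5/3) = 28/3 > 0 ⇒ local minimum.
So the local maximum value is g(-4) = -20/3.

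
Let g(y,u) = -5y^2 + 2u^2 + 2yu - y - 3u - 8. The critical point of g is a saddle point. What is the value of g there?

∂g/∂y = -10y + 2u - 1 = 0 and ∂g/∂u = 2y + 4u - 3 = 0, so (y, u) = (1/22, 8/11).
The Hessian has g_{yy} = -10, g_{uu} = 4, g_{yu} = 2, giving D = -44 < 0, so the point is a saddle point.
g(1/22, 8/11) = -401/44.

-401/44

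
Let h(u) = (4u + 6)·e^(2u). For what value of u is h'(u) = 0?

-2

Differentiating with the product rule gives h'(u) = (8u + 16)·e^(2u). Since e^(2u) > 0, the only critical point is u = -2.
h''(-2) has the same sign as 8 > 0, so this is a local minimum.
h(-2) = (-2)·e^(-4) ≈ -0.0366.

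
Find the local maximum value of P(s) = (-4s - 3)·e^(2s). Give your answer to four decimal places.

By the product rule, P'(s) = (-8s - 10)·e^(2s). Since e^(2s) > 0, the only critical point is s = -5/4.
P''(-5/4) has the same sign as -8 < 0, so this is a local maximum.
P(-5/4) = (2)·e^(-5/2) ≈ 0.1642.

0.1642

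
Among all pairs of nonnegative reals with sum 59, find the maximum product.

3481/4

With x + y = 59, the product is P(x) = x(59 − x).
P'(x) = 59 − 2x = 0 gives x = 59/2; P'' = −2 < 0, so this is the maximum.
P = 59/2·59/2 = 3481/4.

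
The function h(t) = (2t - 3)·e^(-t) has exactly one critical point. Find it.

5/2

Differentiating with the product rule gives h'(t) = (-2t + 5)·e^(-t). Since e^(-t) > 0, the only critical point is t = 5/2.
h''(5/2) has the same sign as -2 < 0, so this is a local maximum.
h(5/2) = (2)·e^(-5/2) ≈ 0.1642.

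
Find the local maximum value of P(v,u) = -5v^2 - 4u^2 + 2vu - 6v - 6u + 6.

∂P/∂v = -10v + 2u - 6 = 0 and ∂P/∂u = 2v - 8u - 6 = 0, so (v, u) = (-15/19, -18/19).
The Hessian has P_{vv} = -10, P_{uu} = -8, P_{vu} = 2, giving D = 76 > 0 with P_{vv} < 0, so the point is a local maximum.
P(-15/19, -18/19) = 213/19.

213/19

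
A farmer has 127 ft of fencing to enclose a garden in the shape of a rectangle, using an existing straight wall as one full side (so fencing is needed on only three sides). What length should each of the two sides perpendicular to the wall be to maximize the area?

127/4

Let the sides perpendicular to the wall have length x and the parallel side y, so 2x + y = 127 and the area is A = xy = x(127 − 2x).
A'(x) = 127 − 4x = 0 gives x = 127/4, and A''(x) = −4 < 0 confirms a maximum.
Then y = 127 − 2·127/4 = 127/2 and A = 16129/8.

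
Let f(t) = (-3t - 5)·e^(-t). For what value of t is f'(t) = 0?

-2/3

By the product rule, f'(t) = (3t + 2)·e^(-t). Since e^(-t) > 0, the only critical point is t = -2/3.
f''(-2/3) has the same sign as 3 > 0, so this is a local minimum.
f(-2/3) = (-3)·e^(2/3) ≈ -5.8432.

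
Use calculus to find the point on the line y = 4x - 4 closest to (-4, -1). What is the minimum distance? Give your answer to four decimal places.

Minimize D(x)^2 = (x + 4)^2 + (4x - 3)^2.
d/dx[D^2] = 2(x + 4) + 2·4·(4x - 3) = 0 ⇒ x = 8/17.
Then y = -36/17 and the distance is √(361/17) ≈ 4.6082.

4.6082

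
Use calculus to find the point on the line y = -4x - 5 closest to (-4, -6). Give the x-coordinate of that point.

Minimize D(x)^2 = (x + 4)^2 + (-4x + 1)^2.
d/dx[D^2] = 2(x + 4) + 2·(-4)·(-4x + 1) = 0 ⇒ x = 0.
Then y = -5 and the distance is √(17) ≈ 4.1231.

0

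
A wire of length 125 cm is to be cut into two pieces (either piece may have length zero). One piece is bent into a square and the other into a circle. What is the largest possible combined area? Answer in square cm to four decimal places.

Let x be the length used for the square. Square side x/4; circle radius (125−x)/(2π).
A(x) = (x/4)² + π·((125−x)/(2π))² = x²/16 + (125−x)²/(4π) for 0 ≤ x ≤ 125. A'(x) = x/8 − (125−x)/(2π) = 0 gives x = 4·125/(π+4) ≈ 70.0124.
A'' > 0, so the interior critical point is a minimum; the maximum is at an endpoint. A(0) = 1243.3980 and A(125) = 976.5625, so the largest area is 1243.3980.

1243.3980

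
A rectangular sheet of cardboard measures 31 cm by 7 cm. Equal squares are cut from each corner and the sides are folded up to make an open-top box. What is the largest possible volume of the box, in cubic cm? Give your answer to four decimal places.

With cut size x, the volume is V(x) = x(31 − 2x)(7 − 2x) for 0 < x < 3.5.
V'(x) = 12x^2 − 152x + 217. Setting V'(x) = 0 gives x ≈ 1.6400 (the root in (0, 3.5)).
V''(x) = 24x − 152 is negative there, so this is the maximum; V ≈ 169.1142.

169.1142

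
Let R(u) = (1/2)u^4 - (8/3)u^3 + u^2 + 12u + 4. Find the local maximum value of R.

56/3

R'(u) = 2u^3 - 8u^2 + 2u + 12. Setting R'(u) = 0 gives u ∈ {-1, 2, 3}.
R''(u) = 6u^2 - 16u + 2. R''(-1) = 24 > 0 ⇒ local minimum; R''(2) = -6 < 0 ⇒ local maximum; R''(3) = 8 > 0 ⇒ local minimum.
Thus R has its local maximum at u = 2, with value 56/3.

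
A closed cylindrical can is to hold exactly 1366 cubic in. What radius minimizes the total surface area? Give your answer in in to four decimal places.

6.0130

With radius r and height h, πr²h = 1366 so h = 1366/(πr²), and S(r) = 2πr² + 2πrh = 2πr² + 2·1366/r.
S'(r) = 4πr − 2·1366/r² = 0 ⇒ r³ = 1366/(2π), so r ≈ 6.0130 and h = 2r ≈ 12.0260.
S''(r) = 4π + 4·1366/r³ > 0, so this is the minimum; S ≈ 681.5248.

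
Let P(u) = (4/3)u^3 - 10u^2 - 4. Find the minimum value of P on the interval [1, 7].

The derivative is 4u^2 - 20u, whose only zero in [1, 7] is u = 5.
Candidates: P(1) = -38/3,  P(5) = -262/3,  P(7) = -110/3.
Hence the absolute minimum is -262/3 at u = 5.

-262/3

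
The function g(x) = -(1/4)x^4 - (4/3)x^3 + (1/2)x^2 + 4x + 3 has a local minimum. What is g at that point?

Critical points: g'(x) = -x^3 - 4x^2 + x + 4 vanishes at x = -4, -1, 1.
g''(x) = -3x^2 - 8x + 1. g''(-4) = -15 < 0 ⇒ local maximum; g''(-1) = 6 > 0 ⇒ local minimum; g''(1) = -10 < 0 ⇒ local maximum.
So the local minimum value is g(-1) = 7/12.

7/12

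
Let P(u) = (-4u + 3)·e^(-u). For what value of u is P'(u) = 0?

By the product rule, P'(u) = (4u - 7)·e^(-u). Since e^(-u) > 0, the only critical point is u = 7/4.
P''(7/4) has the same sign as 4 > 0, so this is a local minimum.
P(7/4) = (-4)·e^(-7/4) ≈ -0.6951.

7/4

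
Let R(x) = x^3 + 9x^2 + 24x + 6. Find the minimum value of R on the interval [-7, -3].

-64

Differentiating, R'(x) = 3x^2 + 18x + 24; whose only zero in [-7, -3] is x = -4.
Candidates: R(-7) = -64,  R(-4) = -10,  R(-3) = -12.
The minimum over the interval is -64, attained at x = -7.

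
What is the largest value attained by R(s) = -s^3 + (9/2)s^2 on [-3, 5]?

R'(s) = -3s^2 + 9s, which vanishes at s = 0 and s = 3.
Evaluating at the critical points and endpoints: R(-3) = 135/2, R(0) = 0, R(3) = 27/2, R(5) = -25/2.
Hence the absolute maximum is 135/2 at s = -3.

135/2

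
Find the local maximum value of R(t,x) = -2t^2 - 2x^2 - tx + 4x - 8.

∂R/∂t = -4t - x = 0 and ∂R/∂x = -t - 4x + 4 = 0, so (t, x) = (-4/15, 16/15).
The Hessian has R_{tt} = -4, R_{xx} = -4, R_{tx} = -1, giving D = 15 > 0 with R_{tt} < 0, so the point is a local maximum.
R(-4/15, 16/15) = -88/15.

-88/15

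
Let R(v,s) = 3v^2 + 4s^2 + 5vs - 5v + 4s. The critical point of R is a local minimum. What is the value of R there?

-248/23

∂R/∂v = 6v + 5s - 5 = 0 and ∂R/∂s = 5v + 8s + 4 = 0, so (v, s) = (60/23, -49/23).
The Hessian has R_{vv} = 6, R_{ss} = 8, R_{vs} = 5, giving D = 23 > 0 with R_{vv} > 0, so the point is a local minimum.
R(60/23, -49/23) = -248/23.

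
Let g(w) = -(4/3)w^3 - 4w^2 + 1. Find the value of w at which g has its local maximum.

0

g'(w) = -4w^2 - 8w = 0 at w = -2, 0.
Since g''(w) = -8w - 8, we get g''(-2) = 8 > 0 ⇒ local minimum; g''(0) = -8 < 0 ⇒ local maximum.
So the local maximum value is g(0) = 1.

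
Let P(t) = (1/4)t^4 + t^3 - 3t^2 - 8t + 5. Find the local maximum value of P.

P'(t) = t^3 + 3t^2 - 6t - 8 = 0 at t = -4, -1, 2.
Second-derivative test with P''(t) = 3t^2 + 6t - 6: P''(-4) = 18 > 0 ⇒ local minimum; P''(-1) = -9 < 0 ⇒ local maximum; P''(2) = 18 > 0 ⇒ local minimum.
Thus P has its local maximum at t = -1, with value 37/4.

37/4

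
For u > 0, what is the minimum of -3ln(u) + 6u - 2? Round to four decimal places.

g'(u) = -3/u + 6 = 0 gives u = 1/2.
g''(u) = 3/u², which is positive for u > 0, so this is a local minimum.
g(1/2) = -3·ln(1/2) + 3 - 2 ≈ 3.0794.

3.0794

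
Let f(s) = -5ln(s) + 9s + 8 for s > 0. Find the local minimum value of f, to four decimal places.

15.9389

f'(s) = -5/s + 9 = 0 gives s = 5/9.
f''(s) = 5/s², which is positive for s > 0, so this is a local minimum.
f(5/9) = -5·ln(5/9) + 5 + 8 ≈ 15.9389.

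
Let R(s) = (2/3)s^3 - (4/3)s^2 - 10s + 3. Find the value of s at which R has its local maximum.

R'(s) = 2s^2 - (8/3)s - 10. Setting R'(s) = 0 gives s ∈ {-5/3, 3}.
Since R''(s) = 4s - 8/3, we get R''(-5/3) = -28/3 < 0 ⇒ local maximum; R''(3) = 28/3 > 0 ⇒ local minimum.
So the local maximum value is R(-5/3) = 1043/81.

-5/3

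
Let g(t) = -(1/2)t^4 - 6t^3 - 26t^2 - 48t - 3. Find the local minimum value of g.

57/2

g'(t) = -2t^3 - 18t^2 - 52t - 48. Setting g'(t) = 0 gives t ∈ {-4, -3, -2}.
Since g''(t) = -6t^2 - 36t - 52, we get g''(-4) = -4 < 0 ⇒ local maximum; g''(-3) = 2 > 0 ⇒ local minimum; g''(-2) = -4 < 0 ⇒ local maximum.
Thus g has its local minimum at t = -3, with value 57/2.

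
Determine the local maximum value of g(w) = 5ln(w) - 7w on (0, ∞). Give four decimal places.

g'(w) = 5/w − 7 = 0 gives w = 5/7.
g''(w) = -5/w², which is negative for w > 0, so this is a local maximum.
g(5/7) = 5·ln(5/7) - 5 ≈ -6.6824.

-6.6824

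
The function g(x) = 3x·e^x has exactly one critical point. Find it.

By the product rule, g'(x) = (3x + 3)·e^x. Since e^x > 0, the only critical point is x = -1.
g''(-1) has the same sign as 3 > 0, so this is a local minimum.
g(-1) = (-3)·e^(-1) ≈ -1.1036.

-1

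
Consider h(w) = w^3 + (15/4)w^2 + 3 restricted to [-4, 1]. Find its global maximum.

The derivative is 3w^2 + (15/2)w, which vanishes at w = -5/2 and w = 0.
Evaluating at the critical points and endpoints: h(-4) = -1; h(-5/2) = 173/16; h(0) = 3; h(1) = 31/4.
Hence the absolute maximum is 173/16 at w = -5/2.

173/16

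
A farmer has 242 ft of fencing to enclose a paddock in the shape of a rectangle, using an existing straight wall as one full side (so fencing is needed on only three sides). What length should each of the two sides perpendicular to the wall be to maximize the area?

Let the sides perpendicular to the wall have length x and the parallel side y, so 2x + y = 242 and the area is A = xy = x(242 − 2x).
A'(x) = 242 − 4x = 0 gives x = 121/2, and A''(x) = −4 < 0 confirms a maximum.
Then y = 242 − 2·121/2 = 121 and A = 14641/2.

121/2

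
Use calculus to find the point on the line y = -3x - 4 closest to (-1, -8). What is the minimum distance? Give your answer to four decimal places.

Minimize D(x)^2 = (x + 1)^2 + (-3x + 4)^2.
d/dx[D^2] = 2(x + 1) + 2·(-3)·(-3x + 4) = 0 ⇒ x = 11/10.
Then y = -73/10 and the distance is √(49/10) ≈ 2.2136.

2.2136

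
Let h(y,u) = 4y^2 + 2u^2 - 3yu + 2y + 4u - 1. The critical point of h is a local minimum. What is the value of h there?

-119/23

∂h/∂y = 8y - 3u + 2 = 0 and ∂h/∂u = -3y + 4u + 4 = 0, so (y, u) = (-20/23, -38/23).
The Hessian has h_{yy} = 8, h_{uu} = 4, h_{yu} = -3, giving D = 23 > 0 with h_{yy} > 0, so the point is a local minimum.
h(-20/23, -38/23) = -119/23.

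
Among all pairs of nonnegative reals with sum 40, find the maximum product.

400

With x + y = 40, the product is P(x) = x(40 − x).
P'(x) = 40 − 2x = 0 gives x = 20; P'' = −2 < 0, so this is the maximum.
P = 20·20 = 400.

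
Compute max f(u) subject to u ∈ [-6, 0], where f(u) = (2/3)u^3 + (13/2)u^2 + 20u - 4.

Differentiating, f'(u) = 2u^2 + 13u + 20; which vanishes at u = -4 and u = -5/2.
Candidates: f(-6) = -34; f(-4) = -68/3; f(-5/2) = -571/24; f(0) = -4.
So the maximum is f(0) = -4.

-4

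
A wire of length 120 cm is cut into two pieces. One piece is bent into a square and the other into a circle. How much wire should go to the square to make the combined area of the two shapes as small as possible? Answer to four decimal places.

Let x be the length used for the square. Square side x/4; circle radius (120−x)/(2π).
A(x) = (x/4)² + π·((120−x)/(2π))² = x²/16 + (120−x)²/(4π) for 0 ≤ x ≤ 120. A'(x) = x/8 − (120−x)/(2π) = 0 gives x = 4·120/(π+4) ≈ 67.2119.
A'' = 1/8 + 1/(2π) > 0, so this gives the minimum combined area; x ≈ 67.2119 cm to the square.

67.2119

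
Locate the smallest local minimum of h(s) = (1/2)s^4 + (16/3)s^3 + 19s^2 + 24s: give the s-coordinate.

h'(s) = 2s^3 + 16s^2 + 38s + 24 = 0 at s = -4, -3, -1.
Second-derivative test with h''(s) = 6s^2 + 32s + 38: h''(-4) = 6 > 0 ⇒ local minimum; h''(-3) = -4 < 0 ⇒ local maximum; h''(-1) = 12 > 0 ⇒ local minimum.
The smallest local minimum is h(-1) = -59/6.

-1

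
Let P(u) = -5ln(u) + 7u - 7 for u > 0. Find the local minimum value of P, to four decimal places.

-0.3176

P'(u) = -5/u + 7 = 0 gives u = 5/7.
P''(u) = 5/u², which is positive for u > 0, so this is a local minimum.
P(5/7) = -5·ln(5/7) + 5 - 7 ≈ -0.3176.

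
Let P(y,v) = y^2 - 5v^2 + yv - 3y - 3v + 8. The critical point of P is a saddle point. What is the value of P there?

41/7

∂P/∂y = 2y + v - 3 = 0 and ∂P/∂v = y - 10v - 3 = 0, so (y, v) = (11/7, -1/7).
The Hessian has P_{yy} = 2, P_{vv} = -10, P_{yv} = 1, giving D = -21 < 0, so the point is a saddle point.
P(11/7, -1/7) = 41/7.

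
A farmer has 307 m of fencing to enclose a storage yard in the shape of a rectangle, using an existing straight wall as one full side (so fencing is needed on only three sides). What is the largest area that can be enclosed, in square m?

94249/8

Let the sides perpendicular to the wall have length x and the parallel side y, so 2x + y = 307 and the area is A = xy = x(307 − 2x).
A'(x) = 307 − 4x = 0 gives x = 307/4, and A''(x) = −4 < 0 confirms a maximum.
Then y = 307 − 2·307/4 = 307/2 and A = 94249/8.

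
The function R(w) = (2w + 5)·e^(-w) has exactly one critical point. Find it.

-3/2

R'(w) = 2·e^(-w) + (2w + 5)·(-1)·e^(-w) = (-2w - 3)·e^(-w). Since e^(-w) > 0, the only critical point is w = -3/2.
R''(-3/2) has the same sign as -2 < 0, so this is a local maximum.
R(-3/2) = (2)·e^(3/2) ≈ 8.9634.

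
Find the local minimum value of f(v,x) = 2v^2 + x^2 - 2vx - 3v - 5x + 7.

-61/4

∂f/∂v = 4v - 2x - 3 = 0 and ∂f/∂x = -2v + 2x - 5 = 0, so (v, x) = (4, 13/2).
The Hessian has f_{vv} = 4, f_{xx} = 2, f_{vx} = -2, giving D = 4 > 0 with f_{vv} > 0, so the point is a local minimum.
f(4, 13/2) = -61/4.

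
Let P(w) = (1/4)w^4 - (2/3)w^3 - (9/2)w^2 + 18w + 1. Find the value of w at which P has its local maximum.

2

P'(w) = w^3 - 2w^2 - 9w + 18. Setting P'(w) = 0 gives w ∈ {-3, 2, 3}.
Since P''(w) = 3w^2 - 4w - 9, we get P''(-3) = 30 > 0 ⇒ local minimum; P''(2) = -5 < 0 ⇒ local maximum; P''(3) = 6 > 0 ⇒ local minimum.
So the local maximum value is P(2) = 53/3.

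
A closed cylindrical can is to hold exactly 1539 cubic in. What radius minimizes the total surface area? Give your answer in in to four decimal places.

6.2568

With radius r and height h, πr²h = 1539 so h = 1539/(πr²), and S(r) = 2πr² + 2πrh = 2πr² + 2·1539/r.
S'(r) = 4πr − 2·1539/r² = 0 ⇒ r³ = 1539/(2π), so r ≈ 6.2568 and h = 2r ≈ 12.5136.
S''(r) = 4π + 4·1539/r³ > 0, so this is the minimum; S ≈ 737.9161.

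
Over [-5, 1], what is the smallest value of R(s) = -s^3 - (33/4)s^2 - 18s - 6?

R'(s) = -3s^2 - (33/2)s - 18, which vanishes at s = -4 and s = -3/2.
Evaluating at the critical points and endpoints: R(-5) = 11/4; R(-4) = -2; R(-3/2) = 93/16; R(1) = -133/4.
The minimum over the interval is -133/4, attained at s = 1.

-133/4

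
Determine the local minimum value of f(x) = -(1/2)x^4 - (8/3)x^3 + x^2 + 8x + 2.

-17/6

Critical points: f'(x) = -2x^3 - 8x^2 + 2x + 8 vanishes at x = -4, -1, 1.
Second-derivative test with f''(x) = -6x^2 - 16x + 2: f''(-4) = -30 < 0 ⇒ local maximum; f''(-1) = 12 > 0 ⇒ local minimum; f''(1) = -20 < 0 ⇒ local maximum.
The local minimum is f(-1) = -17/6.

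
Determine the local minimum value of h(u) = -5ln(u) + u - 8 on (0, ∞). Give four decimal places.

h'(u) = -5/u + 1 = 0 gives u = 5.
h''(u) = 5/u², which is positive for u > 0, so this is a local minimum.
h(5) = -5·ln(5) + 5 - 8 ≈ -11.0472.

-11.0472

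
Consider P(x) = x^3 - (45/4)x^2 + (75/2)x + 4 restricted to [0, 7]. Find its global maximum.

The derivative is 3x^2 - (45/2)x + 75/2, which vanishes at x = 5/2 and x = 5.
Candidates: P(0) = 4, P(5/2) = 689/16, P(5) = 141/4, P(7) = 233/4.
So the maximum is P(7) = 233/4.

233/4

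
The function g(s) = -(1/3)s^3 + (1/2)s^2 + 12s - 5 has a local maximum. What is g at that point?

89/3

g'(s) = -s^2 + s + 12. Setting g'(s) = 0 gives s ∈ {-3, 4}.
Second-derivative test with g''(s) = -2s + 1: g''(-3) = 7 > 0 ⇒ local minimum; g''(4) = -7 < 0 ⇒ local maximum.
Thus g has its local maximum at s = 4, with value 89/3.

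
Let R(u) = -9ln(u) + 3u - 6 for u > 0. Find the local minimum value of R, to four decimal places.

R'(u) = -9/u + 3 = 0 gives u = 3.
R''(u) = 9/u², which is positive for u > 0, so this is a local minimum.
R(3) = -9·ln(3) + 9 - 6 ≈ -6.8875.

-6.8875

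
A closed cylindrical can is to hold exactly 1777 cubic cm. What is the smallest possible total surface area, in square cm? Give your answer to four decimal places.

812.1561

With radius r and height h, πr²h = 1777 so h = 1777/(πr²), and S(r) = 2πr² + 2πrh = 2πr² + 2·1777/r.
S'(r) = 4πr − 2·1777/r² = 0 ⇒ r³ = 1777/(2π), so r ≈ 6.5640 and h = 2r ≈ 13.1280.
S''(r) = 4π + 4·1777/r³ > 0, so this is the minimum; S ≈ 812.1561.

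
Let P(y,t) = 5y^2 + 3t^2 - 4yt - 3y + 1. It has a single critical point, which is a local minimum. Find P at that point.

17/44

∂P/∂y = 10y - 4t - 3 = 0 and ∂P/∂t = -4y + 6t = 0, so (y, t) = (9/22, 3/11).
The Hessian has P_{yy} = 10, P_{tt} = 6, P_{yt} = -4, giving D = 44 > 0 with P_{yy} > 0, so the point is a local minimum.
P(9/22, 3/11) = 17/44.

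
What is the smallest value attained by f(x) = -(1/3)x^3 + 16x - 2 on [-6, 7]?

-134/3

The derivative is -x^2 + 16, which vanishes at x = -4 and x = 4.
Evaluating at the critical points and endpoints: f(-6) = -26; f(-4) = -134/3; f(4) = 122/3; f(7) = -13/3.
So the minimum is f(-4) = -134/3.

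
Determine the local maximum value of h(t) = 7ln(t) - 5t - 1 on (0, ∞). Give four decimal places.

h'(t) = 7/t − 5 = 0 gives t = 7/5.
h''(t) = -7/t², which is negative for t > 0, so this is a local maximum.
h(7/5) = 7·ln(7/5) - 7 - 1 ≈ -5.6447.

-5.6447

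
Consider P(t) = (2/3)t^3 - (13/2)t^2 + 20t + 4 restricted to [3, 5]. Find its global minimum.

The derivative is 2t^2 - 13t + 20, whose only zero in [3, 5] is t = 4.
Compare values at every candidate in [3, 5]: P(3) = 47/2,  P(4) = 68/3,  P(5) = 149/6.
The minimum over the interval is 68/3, attained at t = 4.

68/3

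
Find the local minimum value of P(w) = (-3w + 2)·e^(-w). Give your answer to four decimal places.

-0.5666

Differentiating with the product rule gives P'(w) = (3w - 5)·e^(-w). Since e^(-w) > 0, the only critical point is w = 5/3.
P''(5/3) has the same sign as 3 > 0, so this is a local minimum.
P(5/3) = (-3)·e^(-5/3) ≈ -0.5666.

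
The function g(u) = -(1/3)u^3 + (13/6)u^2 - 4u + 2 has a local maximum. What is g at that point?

g'(u) = -u^2 + (13/3)u - 4. Setting g'(u) = 0 gives u ∈ {4/3, 3}.
Since g''(u) = -2u + 13/3, we get g''(4/3) = 5/3 > 0 ⇒ local minimum; g''(3) = -5/3 < 0 ⇒ local maximum.
So the local maximum value is g(3) = 1/2.

1/2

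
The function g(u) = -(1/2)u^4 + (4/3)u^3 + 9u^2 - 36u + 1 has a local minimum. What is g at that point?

-97/3

g'(u) = -2u^3 + 4u^2 + 18u - 36 = 0 at u = -3, 2, 3.
g''(u) = -6u^2 + 8u + 18. g''(-3) = -60 < 0 ⇒ local maximum; g''(2) = 10 > 0 ⇒ local minimum; g''(3) = -12 < 0 ⇒ local maximum.
The local minimum is g(2) = -97/3.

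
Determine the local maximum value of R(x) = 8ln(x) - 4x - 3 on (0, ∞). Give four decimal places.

R'(x) = 8/x − 4 = 0 gives x = 2.
R''(x) = -8/x², which is negative for x > 0, so this is a local maximum.
R(2) = 8·ln(2) - 8 - 3 ≈ -5.4548.

-5.4548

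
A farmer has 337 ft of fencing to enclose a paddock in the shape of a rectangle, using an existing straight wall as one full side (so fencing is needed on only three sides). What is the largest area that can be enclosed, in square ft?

Let the sides perpendicular to the wall have length x and the parallel side y, so 2x + y = 337 and the area is A = xy = x(337 − 2x).
A'(x) = 337 − 4x = 0 gives x = 337/4, and A''(x) = −4 < 0 confirms a maximum.
Then y = 337 − 2·337/4 = 337/2 and A = 113569/8.

113569/8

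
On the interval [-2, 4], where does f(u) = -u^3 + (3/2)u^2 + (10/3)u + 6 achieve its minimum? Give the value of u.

f'(u) = -3u^2 + 3u + 10/3, which vanishes at u = -2/3 and u = 5/3.
Candidates: f(-2) = 40/3, f(-2/3) = 128/27, f(5/3) = 599/54, f(4) = -62/3.
Hence the absolute minimum is -62/3 at u = 4.

4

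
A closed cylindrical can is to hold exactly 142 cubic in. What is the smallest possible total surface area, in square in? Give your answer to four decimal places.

150.6746

With radius r and height h, πr²h = 142 so h = 142/(πr²), and S(r) = 2πr² + 2πrh = 2πr² + 2·142/r.
S'(r) = 4πr − 2·142/r² = 0 ⇒ r³ = 142/(2π), so r ≈ 2.8273 and h = 2r ≈ 5.6546.
S''(r) = 4π + 4·142/r³ > 0, so this is the minimum; S ≈ 150.6746.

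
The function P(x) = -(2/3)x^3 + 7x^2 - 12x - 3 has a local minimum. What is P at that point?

P'(x) = -2x^2 + 14x - 12. Setting P'(x) = 0 gives x ∈ {1, 6}.
Second-derivative test with P''(x) = -4x + 14: P''(1) = 10 > 0 ⇒ local minimum; P''(6) = -10 < 0 ⇒ local maximum.
So the local minimum value is P(1) = -26/3.

-26/3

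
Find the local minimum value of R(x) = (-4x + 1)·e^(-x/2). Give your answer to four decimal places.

-2.5972

By the product rule, R'(x) = (2x - 9/2)·e^(-x/2). Since e^(-x/2) > 0, the only critical point is x = 9/4.
R''(9/4) has the same sign as 2 > 0, so this is a local minimum.
R(9/4) = (-8)·e^(-9/8) ≈ -2.5972.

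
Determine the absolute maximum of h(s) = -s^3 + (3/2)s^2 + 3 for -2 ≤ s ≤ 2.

17

The derivative is -3s^2 + 3s, which vanishes at s = 0 and s = 1.
Compare values at every candidate in [-2, 2]: h(-2) = 17; h(0) = 3; h(1) = 7/2; h(2) = 1.
The maximum over the interval is 17, attained at s = -2.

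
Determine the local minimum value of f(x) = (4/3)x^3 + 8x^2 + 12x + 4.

-4/3

f'(x) = 4x^2 + 16x + 12. Setting f'(x) = 0 gives x ∈ {-3, -1}.
Since f''(x) = 8x + 16, we get f''(-3) = -8 < 0 ⇒ local maximum; f''(-1) = 8 > 0 ⇒ local minimum.
Thus f has its local minimum at x = -1, with value -4/3.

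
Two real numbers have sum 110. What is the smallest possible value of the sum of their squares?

6050

With a + b = 110, a^2 + b^2 = a^2 + (110 − a)^2.
The derivative 2a − 2(110 − a) = 4a − 220 vanishes at a = 55; second derivative 4 > 0, a minimum.
The minimum is 2·(55)^2 = 6050.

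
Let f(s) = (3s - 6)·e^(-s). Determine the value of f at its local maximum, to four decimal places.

By the product rule, f'(s) = (-3s + 9)·e^(-s). Since e^(-s) > 0, the only critical point is s = 3.
f''(3) has the same sign as -3 < 0, so this is a local maximum.
f(3) = (3)·e^(-3) ≈ 0.1494.

0.1494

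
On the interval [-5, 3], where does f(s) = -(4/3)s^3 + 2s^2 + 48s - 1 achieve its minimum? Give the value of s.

-3

f'(s) = -4s^2 + 4s + 48, whose only zero in [-5, 3] is s = -3.
Candidates: f(-5) = -73/3,  f(-3) = -91,  f(3) = 125.
Hence the absolute minimum is -91 at s = -3.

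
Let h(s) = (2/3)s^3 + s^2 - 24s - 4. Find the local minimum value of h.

h'(s) = 2s^2 + 2s - 24 = 0 at s = -4, 3.
Second-derivative test with h''(s) = 4s + 2: h''(-4) = -14 < 0 ⇒ local maximum; h''(3) = 14 > 0 ⇒ local minimum.
So the local minimum value is h(3) = -49.

-49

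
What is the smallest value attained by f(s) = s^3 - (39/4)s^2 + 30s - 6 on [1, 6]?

61/4

Differentiating, f'(s) = 3s^2 - (39/2)s + 30; which vanishes at s = 5/2 and s = 4.
Evaluating at the critical points and endpoints: f(1) = 61/4,  f(5/2) = 379/16,  f(4) = 22,  f(6) = 39.
So the minimum is f(1) = 61/4.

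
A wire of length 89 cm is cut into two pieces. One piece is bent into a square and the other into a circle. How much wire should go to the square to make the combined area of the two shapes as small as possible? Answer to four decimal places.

49.8488

Let x be the length used for the square. Square side x/4; circle radius (89−x)/(2π).
A(x) = (x/4)² + π·((89−x)/(2π))² = x²/16 + (89−x)²/(4π) for 0 ≤ x ≤ 89. A'(x) = x/8 − (89−x)/(2π) = 0 gives x = 4·89/(π+4) ≈ 49.8488.
A'' = 1/8 + 1/(2π) > 0, so this gives the minimum combined area; x ≈ 49.8488 cm to the square.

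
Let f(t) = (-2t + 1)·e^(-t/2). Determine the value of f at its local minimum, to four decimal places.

-1.1460

f'(t) = (-2)·e^(-t/2) + (-2t + 1)·(-1/2)·e^(-t/2) = (t - 5/2)·e^(-t/2). Since e^(-t/2) > 0, the only critical point is t = 5/2.
f''(5/2) has the same sign as 1 > 0, so this is a local minimum.
f(5/2) = (-4)·e^(-5/4) ≈ -1.1460.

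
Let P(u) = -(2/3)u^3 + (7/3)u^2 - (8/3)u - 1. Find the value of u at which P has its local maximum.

P'(u) = -2u^2 + (14/3)u - 8/3 = 0 at u = 1, 4/3.
P''(u) = -4u + 14/3. P''(1) = 2/3 > 0 ⇒ local minimum; P''(4/3) = -2/3 < 0 ⇒ local maximum.
Thus P has its local maximum at u = 4/3, with value -161/81.

4/3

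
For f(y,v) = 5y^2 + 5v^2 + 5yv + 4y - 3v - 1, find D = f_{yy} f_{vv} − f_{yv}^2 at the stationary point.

∂f/∂y = 10y + 5v + 4 = 0 and ∂f/∂v = 5y + 10v - 3 = 0, so (y, v) = (-11/15, 2/3).
The Hessian has f_{yy} = 10, f_{vv} = 10, f_{yv} = 5, giving D = 75 > 0 with f_{yy} > 0, so the point is a local minimum.
D = (10)·(10) − (5)^2 = 75.

75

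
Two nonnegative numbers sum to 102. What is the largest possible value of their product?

2601

With x + y = 102, the product is P(x) = x(102 − x).
P'(x) = 102 − 2x = 0 gives x = 51; P'' = −2 < 0, so this is the maximum.
P = 51·51 = 2601.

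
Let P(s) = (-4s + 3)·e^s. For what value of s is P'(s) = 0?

Differentiating with the product rule gives P'(s) = (-4s - 1)·e^s. Since e^s > 0, the only critical point is s = -1/4.
P''(-1/4) has the same sign as -4 < 0, so this is a local maximum.
P(-1/4) = (4)·e^(-1/4) ≈ 3.1152.

-1/4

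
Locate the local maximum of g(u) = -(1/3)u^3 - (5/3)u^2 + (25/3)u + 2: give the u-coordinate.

5/3

g'(u) = -u^2 - (10/3)u + 25/3 = 0 at u = -5, 5/3.
Since g''(u) = -2u - 10/3, we get g''(-5) = 20/3 > 0 ⇒ local minimum; g''(5/3) = -20/3 < 0 ⇒ local maximum.
The local maximum is g(5/3) = 787/81.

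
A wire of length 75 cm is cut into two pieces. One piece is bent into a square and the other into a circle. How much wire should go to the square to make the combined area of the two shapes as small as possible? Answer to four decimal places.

42.0074

Let x be the length used for the square. Square side x/4; circle radius (75−x)/(2π).
A(x) = (x/4)² + π·((75−x)/(2π))² = x²/16 + (75−x)²/(4π) for 0 ≤ x ≤ 75. A'(x) = x/8 − (75−x)/(2π) = 0 gives x = 4·75/(π+4) ≈ 42.0074.
A'' = 1/8 + 1/(2π) > 0, so this gives the minimum combined area; x ≈ 42.0074 cm to the square.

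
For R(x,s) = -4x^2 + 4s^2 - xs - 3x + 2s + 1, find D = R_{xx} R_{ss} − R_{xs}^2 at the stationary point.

∂R/∂x = -8x - s - 3 = 0 and ∂R/∂s = -x + 8s + 2 = 0, so (x, s) = (-22/65, -19/65).
The Hessian has R_{xx} = -8, R_{ss} = 8, R_{xs} = -1, giving D = -65 < 0, so the point is a saddle point.
D = (-8)·(8) − (-1)^2 = -65.

-65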